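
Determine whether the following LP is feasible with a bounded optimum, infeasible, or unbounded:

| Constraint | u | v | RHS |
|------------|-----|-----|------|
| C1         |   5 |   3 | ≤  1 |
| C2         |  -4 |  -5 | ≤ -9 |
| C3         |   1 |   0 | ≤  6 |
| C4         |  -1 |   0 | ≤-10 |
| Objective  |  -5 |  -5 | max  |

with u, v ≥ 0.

Infeasible (no feasible solution exists)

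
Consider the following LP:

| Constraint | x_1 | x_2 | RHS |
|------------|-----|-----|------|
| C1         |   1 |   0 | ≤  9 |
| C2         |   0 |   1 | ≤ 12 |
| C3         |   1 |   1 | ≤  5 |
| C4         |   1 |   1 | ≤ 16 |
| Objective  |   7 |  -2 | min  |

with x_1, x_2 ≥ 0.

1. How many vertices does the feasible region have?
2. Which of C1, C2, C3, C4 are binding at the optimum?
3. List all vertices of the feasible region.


1. 3
2. C3
3. (0, 0), (5, 0), (0, 5)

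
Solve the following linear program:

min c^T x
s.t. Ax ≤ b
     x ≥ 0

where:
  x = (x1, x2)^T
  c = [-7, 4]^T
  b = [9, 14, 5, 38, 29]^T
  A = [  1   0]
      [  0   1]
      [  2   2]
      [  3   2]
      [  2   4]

Evaluate the objective at each vertex of the feasible region:
  z(0, 0) = 0
  z(2.5, 0) = -17.5  ←
  z(0, 2.5) = 10
The minimum is at x1 = 2.5, x2 = 0.

x1 = 2.5, x2 = 0, z = -17.5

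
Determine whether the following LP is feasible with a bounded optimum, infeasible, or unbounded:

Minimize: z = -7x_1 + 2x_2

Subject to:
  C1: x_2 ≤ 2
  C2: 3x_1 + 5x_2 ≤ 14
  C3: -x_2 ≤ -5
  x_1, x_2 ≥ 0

Infeasible (no feasible solution exists)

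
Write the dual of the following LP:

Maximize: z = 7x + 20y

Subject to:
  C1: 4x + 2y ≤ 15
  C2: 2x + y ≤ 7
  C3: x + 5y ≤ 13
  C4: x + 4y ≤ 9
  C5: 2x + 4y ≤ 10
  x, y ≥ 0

Primal max cᵀx s.t. Ax ≤ b, x ≥ 0  →  Dual min bᵀy s.t. Aᵀy ≥ c, y ≥ 0.

Minimize: z = 15y1 + 7y2 + 13y3 + 9y4 + 10y5

Subject to:
  4y1 + 2y2 + y3 + y4 + 2y5 ≥ 7
  2y1 + y2 + 5y3 + 4y4 + 4y5 ≥ 20
  y1, y2, y3, y4, y5 ≥ 0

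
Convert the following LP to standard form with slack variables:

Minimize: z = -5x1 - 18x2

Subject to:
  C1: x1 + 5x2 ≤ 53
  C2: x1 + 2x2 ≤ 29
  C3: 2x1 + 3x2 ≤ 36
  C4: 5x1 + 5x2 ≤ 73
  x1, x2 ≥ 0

min z = -5x1 - 18x2

s.t.
  x1 + 5x2 + s1 = 53
  x1 + 2x2 + s2 = 29
  2x1 + 3x2 + s3 = 36
  5x1 + 5x2 + s4 = 73
  x1, x2, s1, s2, s3, s4 ≥ 0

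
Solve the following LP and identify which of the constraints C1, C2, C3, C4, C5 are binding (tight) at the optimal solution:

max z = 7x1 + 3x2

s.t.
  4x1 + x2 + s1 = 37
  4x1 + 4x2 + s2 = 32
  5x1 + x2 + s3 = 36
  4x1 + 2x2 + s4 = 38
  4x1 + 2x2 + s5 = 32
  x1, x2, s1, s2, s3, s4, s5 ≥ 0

At x1 = 7, x2 = 1, compute slack b - a·x for each constraint:
  C1: 37 − 29 = 8  (slack)
  C2: 32 − 32 = 0  (binding)
  C3: 36 − 36 = 0  (binding)
  C4: 38 − 30 = 8  (slack)
  C5: 32 − 30 = 2  (slack)

Optimal: x1 = 7, x2 = 1
Binding: C2, C3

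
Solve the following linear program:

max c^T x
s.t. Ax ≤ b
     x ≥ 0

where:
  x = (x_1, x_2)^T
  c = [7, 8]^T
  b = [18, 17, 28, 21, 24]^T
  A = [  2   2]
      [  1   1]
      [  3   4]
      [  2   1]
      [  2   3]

Evaluate the objective at each vertex of the feasible region:
  z(0, 0) = 0
  z(9, 0) = 63
  z(8, 1) = 64  ←
  z(0, 7) = 56
The maximum is at x_1 = 8, x_2 = 1.

x_1 = 8, x_2 = 1, z = 64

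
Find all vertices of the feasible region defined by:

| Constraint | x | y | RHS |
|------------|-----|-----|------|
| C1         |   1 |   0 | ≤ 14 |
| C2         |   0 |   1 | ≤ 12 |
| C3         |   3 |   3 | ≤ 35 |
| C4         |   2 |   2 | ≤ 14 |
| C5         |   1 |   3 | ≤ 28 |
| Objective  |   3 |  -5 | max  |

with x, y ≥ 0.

(0, 0), (7, 0), (0, 7)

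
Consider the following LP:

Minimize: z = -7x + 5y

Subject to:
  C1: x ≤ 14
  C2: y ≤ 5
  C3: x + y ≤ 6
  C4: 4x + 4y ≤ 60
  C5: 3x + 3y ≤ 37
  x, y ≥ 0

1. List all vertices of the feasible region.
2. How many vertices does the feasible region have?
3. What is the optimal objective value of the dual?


1. (0, 0), (6, 0), (1, 5), (0, 5)
2. 4
3. -42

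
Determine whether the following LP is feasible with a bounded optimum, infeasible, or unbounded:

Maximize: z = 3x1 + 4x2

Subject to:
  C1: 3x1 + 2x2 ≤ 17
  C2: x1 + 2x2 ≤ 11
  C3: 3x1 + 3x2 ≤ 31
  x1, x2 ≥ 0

Feasible with a bounded optimal solution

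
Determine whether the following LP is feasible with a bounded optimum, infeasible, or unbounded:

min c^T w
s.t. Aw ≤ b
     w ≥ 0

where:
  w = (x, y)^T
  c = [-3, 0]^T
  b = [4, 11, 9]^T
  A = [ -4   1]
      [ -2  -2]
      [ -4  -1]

Unbounded (objective can decrease without bound)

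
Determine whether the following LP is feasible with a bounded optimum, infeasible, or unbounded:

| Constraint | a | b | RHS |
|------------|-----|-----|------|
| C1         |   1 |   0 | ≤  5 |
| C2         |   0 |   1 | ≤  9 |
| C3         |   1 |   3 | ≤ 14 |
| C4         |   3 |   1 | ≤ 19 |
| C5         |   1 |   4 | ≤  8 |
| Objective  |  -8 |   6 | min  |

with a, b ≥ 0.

Feasible with a bounded optimal solution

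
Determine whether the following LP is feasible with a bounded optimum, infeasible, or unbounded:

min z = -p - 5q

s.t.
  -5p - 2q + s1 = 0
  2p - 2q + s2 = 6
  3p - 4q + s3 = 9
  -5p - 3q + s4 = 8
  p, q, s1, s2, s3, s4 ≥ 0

Unbounded (objective can decrease without bound)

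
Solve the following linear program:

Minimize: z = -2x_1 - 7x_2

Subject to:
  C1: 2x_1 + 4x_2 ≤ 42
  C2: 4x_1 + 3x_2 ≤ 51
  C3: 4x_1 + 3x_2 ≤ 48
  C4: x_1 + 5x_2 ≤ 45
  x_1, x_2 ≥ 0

Evaluate the objective at each vertex of the feasible region:
  z(0, 0) = 0
  z(12, 0) = -24
  z(6.6, 7.2) = -63.6
  z(5, 8) = -66  ←
  z(0, 9) = -63
The minimum is at x_1 = 5, x_2 = 8.

x_1 = 5, x_2 = 8, z = -66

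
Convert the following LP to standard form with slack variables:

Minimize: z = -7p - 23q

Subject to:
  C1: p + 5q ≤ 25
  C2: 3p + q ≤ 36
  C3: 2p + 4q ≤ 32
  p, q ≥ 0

min z = -7p - 23q

s.t.
  p + 5q + s1 = 25
  3p + q + s2 = 36
  2p + 4q + s3 = 32
  p, q, s1, s2, s3 ≥ 0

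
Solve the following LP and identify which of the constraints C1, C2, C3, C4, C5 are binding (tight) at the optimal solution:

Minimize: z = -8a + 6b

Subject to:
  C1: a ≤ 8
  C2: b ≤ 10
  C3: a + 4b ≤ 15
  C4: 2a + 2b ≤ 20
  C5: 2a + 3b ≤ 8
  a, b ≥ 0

At a = 4, b = 0, compute slack b - a·x for each constraint:
  C1: 8 − 4 = 4  (slack)
  C2: 10 − 0 = 10  (slack)
  C3: 15 − 4 = 11  (slack)
  C4: 20 − 8 = 12  (slack)
  C5: 8 − 8 = 0  (binding)

Optimal: a = 4, b = 0
Binding: C5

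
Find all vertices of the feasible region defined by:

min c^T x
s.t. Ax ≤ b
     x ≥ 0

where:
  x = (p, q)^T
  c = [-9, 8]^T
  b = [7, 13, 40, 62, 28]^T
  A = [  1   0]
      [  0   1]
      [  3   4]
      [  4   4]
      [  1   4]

(0, 0), (7, 0), (7, 4.75), (6, 5.5), (0, 7)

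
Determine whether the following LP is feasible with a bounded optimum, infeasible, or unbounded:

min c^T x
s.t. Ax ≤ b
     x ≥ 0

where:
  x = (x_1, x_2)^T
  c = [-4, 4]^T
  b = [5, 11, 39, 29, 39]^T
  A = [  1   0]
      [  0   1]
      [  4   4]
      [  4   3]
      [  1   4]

Feasible with a bounded optimal solution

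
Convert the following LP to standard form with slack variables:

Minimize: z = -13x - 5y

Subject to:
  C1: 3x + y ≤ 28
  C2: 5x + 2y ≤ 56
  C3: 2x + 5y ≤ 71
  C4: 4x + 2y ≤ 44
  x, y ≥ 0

min z = -13x - 5y

s.t.
  3x + y + s1 = 28
  5x + 2y + s2 = 56
  2x + 5y + s3 = 71
  4x + 2y + s4 = 44
  x, y, s1, s2, s3, s4 ≥ 0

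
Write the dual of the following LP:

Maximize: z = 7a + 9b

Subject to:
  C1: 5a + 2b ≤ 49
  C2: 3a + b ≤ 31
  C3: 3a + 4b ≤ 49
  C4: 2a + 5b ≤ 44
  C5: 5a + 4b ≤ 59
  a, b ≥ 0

Primal max cᵀx s.t. Ax ≤ b, x ≥ 0  →  Dual min bᵀy s.t. Aᵀy ≥ c, y ≥ 0.

Minimize: z = 49y1 + 31y2 + 49y3 + 44y4 + 59y5

Subject to:
  5y1 + 3y2 + 3y3 + 2y4 + 5y5 ≥ 7
  2y1 + y2 + 4y3 + 5y4 + 4y5 ≥ 9
  y1, y2, y3, y4, y5 ≥ 0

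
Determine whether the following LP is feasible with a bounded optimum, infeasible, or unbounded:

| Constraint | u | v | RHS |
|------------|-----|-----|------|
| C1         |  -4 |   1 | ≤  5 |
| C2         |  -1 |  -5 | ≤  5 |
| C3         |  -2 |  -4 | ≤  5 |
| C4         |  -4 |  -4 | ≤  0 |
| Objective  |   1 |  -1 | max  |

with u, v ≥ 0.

Unbounded (objective can increase without bound)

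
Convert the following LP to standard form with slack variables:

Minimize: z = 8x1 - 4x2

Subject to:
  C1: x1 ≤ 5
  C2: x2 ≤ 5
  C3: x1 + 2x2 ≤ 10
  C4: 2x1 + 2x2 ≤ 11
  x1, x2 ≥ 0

min z = 8x1 - 4x2

s.t.
  x1 + s1 = 5
  x2 + s2 = 5
  x1 + 2x2 + s3 = 10
  2x1 + 2x2 + s4 = 11
  x1, x2, s1, s2, s3, s4 ≥ 0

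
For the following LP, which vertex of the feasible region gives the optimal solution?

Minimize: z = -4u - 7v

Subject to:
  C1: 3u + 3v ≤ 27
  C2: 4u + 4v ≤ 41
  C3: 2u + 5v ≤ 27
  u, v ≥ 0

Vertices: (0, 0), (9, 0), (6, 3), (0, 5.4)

Evaluate the objective at each vertex of the feasible region:
  z(0, 0) = 0
  z(9, 0) = -36
  z(6, 3) = -45  ←
  z(0, 5.4) = -37.8
The minimum is at u = 6, v = 3.

(6, 3)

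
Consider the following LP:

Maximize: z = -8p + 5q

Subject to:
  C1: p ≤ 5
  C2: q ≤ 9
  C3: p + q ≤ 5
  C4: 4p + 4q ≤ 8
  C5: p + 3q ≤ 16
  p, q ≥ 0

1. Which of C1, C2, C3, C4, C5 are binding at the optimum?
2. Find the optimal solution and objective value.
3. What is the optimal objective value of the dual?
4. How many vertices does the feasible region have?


1. C4
2. p = 0, q = 2, z = 10
3. 10
4. 3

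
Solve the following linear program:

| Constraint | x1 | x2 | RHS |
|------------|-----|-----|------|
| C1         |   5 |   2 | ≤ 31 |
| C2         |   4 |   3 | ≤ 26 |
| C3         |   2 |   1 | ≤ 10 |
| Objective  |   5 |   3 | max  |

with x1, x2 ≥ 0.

Evaluate the objective at each vertex of the feasible region:
  z(0, 0) = 0
  z(5, 0) = 25
  z(2, 6) = 28  ←
  z(0, 8.667) = 26
The maximum is at x1 = 2, x2 = 6.

x1 = 2, x2 = 6, z = 28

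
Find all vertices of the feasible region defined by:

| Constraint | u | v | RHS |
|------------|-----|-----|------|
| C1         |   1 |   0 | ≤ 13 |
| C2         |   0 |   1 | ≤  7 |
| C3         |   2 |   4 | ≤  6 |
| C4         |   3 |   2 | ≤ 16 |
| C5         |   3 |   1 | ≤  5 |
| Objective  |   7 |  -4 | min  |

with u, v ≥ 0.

(0, 0), (1.667, 0), (1.4, 0.8), (0, 1.5)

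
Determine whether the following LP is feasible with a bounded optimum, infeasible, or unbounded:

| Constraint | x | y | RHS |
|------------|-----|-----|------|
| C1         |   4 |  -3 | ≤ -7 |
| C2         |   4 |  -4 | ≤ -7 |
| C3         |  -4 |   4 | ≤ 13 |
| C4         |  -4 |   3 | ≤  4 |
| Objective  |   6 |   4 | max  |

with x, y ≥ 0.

Infeasible (no feasible solution exists)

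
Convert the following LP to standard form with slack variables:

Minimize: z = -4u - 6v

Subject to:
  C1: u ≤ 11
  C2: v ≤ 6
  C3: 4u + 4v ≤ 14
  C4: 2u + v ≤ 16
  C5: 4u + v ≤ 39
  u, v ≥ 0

min z = -4u - 6v

s.t.
  u + s1 = 11
  v + s2 = 6
  4u + 4v + s3 = 14
  2u + v + s4 = 16
  4u + v + s5 = 39
  u, v, s1, s2, s3, s4, s5 ≥ 0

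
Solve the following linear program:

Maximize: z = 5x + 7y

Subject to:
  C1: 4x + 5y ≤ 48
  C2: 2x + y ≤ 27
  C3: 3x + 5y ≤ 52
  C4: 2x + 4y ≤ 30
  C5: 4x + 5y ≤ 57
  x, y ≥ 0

Evaluate the objective at each vertex of the feasible region:
  z(0, 0) = 0
  z(12, 0) = 60
  z(7, 4) = 63  ←
  z(0, 7.5) = 52.5
The maximum is at x = 7, y = 4.

x = 7, y = 4, z = 63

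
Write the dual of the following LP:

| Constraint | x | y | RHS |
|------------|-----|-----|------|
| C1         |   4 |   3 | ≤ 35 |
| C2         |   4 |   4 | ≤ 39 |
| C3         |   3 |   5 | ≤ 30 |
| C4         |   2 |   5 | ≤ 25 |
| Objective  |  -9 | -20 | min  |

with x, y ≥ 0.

Primal min cᵀx s.t. Ax ≤ b, x ≥ 0  →  Dual max −bᵀy s.t. Aᵀy ≥ −c, y ≥ 0.

Maximize: z = -35y1 - 39y2 - 30y3 - 25y4

Subject to:
  4y1 + 4y2 + 3y3 + 2y4 ≥ 9
  3y1 + 4y2 + 5y3 + 5y4 ≥ 20
  y1, y2, y3, y4 ≥ 0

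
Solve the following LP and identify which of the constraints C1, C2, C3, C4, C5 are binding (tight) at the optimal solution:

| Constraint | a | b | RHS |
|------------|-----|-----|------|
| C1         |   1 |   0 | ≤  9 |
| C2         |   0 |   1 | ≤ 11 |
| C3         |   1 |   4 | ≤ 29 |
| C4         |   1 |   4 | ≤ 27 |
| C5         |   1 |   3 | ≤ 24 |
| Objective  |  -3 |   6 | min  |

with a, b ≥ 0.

At a = 9, b = 0, compute slack b - a·x for each constraint:
  C1: 9 − 9 = 0  (binding)
  C2: 11 − 0 = 11  (slack)
  C3: 29 − 9 = 20  (slack)
  C4: 27 − 9 = 18  (slack)
  C5: 24 − 9 = 15  (slack)

Optimal: a = 9, b = 0
Binding: C1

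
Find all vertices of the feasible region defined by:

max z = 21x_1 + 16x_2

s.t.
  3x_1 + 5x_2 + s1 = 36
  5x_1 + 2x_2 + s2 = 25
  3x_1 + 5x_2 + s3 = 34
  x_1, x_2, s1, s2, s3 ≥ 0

(0, 0), (5, 0), (3, 5), (0, 6.8)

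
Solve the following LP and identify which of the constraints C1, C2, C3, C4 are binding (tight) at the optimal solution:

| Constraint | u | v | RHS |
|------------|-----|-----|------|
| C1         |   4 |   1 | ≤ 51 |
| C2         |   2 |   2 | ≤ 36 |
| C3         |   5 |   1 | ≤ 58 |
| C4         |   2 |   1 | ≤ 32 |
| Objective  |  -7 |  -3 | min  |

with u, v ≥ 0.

At u = 10, v = 8, compute slack b - a·x for each constraint:
  C1: 51 − 48 = 3  (slack)
  C2: 36 − 36 = 0  (binding)
  C3: 58 − 58 = 0  (binding)
  C4: 32 − 28 = 4  (slack)

Optimal: u = 10, v = 8
Binding: C2, C3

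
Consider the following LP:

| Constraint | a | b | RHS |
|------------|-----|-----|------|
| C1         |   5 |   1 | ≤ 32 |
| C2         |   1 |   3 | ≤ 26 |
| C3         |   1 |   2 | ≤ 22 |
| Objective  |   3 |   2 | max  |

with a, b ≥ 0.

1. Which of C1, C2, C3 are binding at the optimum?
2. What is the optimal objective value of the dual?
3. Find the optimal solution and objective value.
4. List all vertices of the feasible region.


1. C1, C2
2. 29
3. a = 5, b = 7, z = 29
4. (0, 0), (6.4, 0), (5, 7), (0, 8.667)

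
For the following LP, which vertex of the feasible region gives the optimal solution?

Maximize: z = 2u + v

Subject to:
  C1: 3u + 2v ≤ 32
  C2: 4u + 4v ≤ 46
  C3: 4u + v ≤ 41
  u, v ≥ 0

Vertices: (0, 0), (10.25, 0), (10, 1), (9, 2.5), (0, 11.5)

Evaluate the objective at each vertex of the feasible region:
  z(0, 0) = 0
  z(10.25, 0) = 20.5
  z(10, 1) = 21  ←
  z(9, 2.5) = 20.5
  z(0, 11.5) = 11.5
The maximum is at u = 10, v = 1.

(10, 1)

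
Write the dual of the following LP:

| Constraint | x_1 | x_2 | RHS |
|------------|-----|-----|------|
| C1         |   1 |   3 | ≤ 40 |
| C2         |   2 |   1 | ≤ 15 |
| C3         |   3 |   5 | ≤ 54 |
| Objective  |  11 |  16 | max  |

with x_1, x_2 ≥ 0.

Primal max cᵀx s.t. Ax ≤ b, x ≥ 0  →  Dual min bᵀy s.t. Aᵀy ≥ c, y ≥ 0.

Minimize: z = 40y1 + 15y2 + 54y3

Subject to:
  y1 + 2y2 + 3y3 ≥ 11
  3y1 + y2 + 5y3 ≥ 16
  y1, y2, y3 ≥ 0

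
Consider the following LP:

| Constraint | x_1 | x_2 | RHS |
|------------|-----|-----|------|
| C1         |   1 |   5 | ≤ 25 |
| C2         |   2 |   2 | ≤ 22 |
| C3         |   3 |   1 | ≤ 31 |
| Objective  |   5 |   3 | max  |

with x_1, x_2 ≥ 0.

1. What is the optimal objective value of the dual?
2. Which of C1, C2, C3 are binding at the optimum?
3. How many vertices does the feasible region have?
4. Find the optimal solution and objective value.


1. 53
2. C2, C3
3. 5
4. x_1 = 10, x_2 = 1, z = 53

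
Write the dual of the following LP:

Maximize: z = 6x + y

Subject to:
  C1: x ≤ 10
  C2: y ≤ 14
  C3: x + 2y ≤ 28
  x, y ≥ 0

Primal max cᵀx s.t. Ax ≤ b, x ≥ 0  →  Dual min bᵀy s.t. Aᵀy ≥ c, y ≥ 0.

Minimize: z = 10y1 + 14y2 + 28y3

Subject to:
  y1 + y3 ≥ 6
  y2 + 2y3 ≥ 1
  y1, y2, y3 ≥ 0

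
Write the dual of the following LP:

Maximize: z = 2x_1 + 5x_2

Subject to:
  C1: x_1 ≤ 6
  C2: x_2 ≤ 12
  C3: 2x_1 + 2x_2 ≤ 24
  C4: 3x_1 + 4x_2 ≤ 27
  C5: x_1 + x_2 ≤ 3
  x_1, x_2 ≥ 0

Primal max cᵀx s.t. Ax ≤ b, x ≥ 0  →  Dual min bᵀy s.t. Aᵀy ≥ c, y ≥ 0.

Minimize: z = 6y1 + 12y2 + 24y3 + 27y4 + 3y5

Subject to:
  y1 + 2y3 + 3y4 + y5 ≥ 2
  y2 + 2y3 + 4y4 + y5 ≥ 5
  y1, y2, y3, y4, y5 ≥ 0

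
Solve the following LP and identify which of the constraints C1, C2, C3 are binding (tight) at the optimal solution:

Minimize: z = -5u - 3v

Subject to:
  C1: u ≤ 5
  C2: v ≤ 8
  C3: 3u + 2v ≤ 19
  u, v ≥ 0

At u = 5, v = 2, compute slack b - a·x for each constraint:
  C1: 5 − 5 = 0  (binding)
  C2: 8 − 2 = 6  (slack)
  C3: 19 − 19 = 0  (binding)

Optimal: u = 5, v = 2
Binding: C1, C3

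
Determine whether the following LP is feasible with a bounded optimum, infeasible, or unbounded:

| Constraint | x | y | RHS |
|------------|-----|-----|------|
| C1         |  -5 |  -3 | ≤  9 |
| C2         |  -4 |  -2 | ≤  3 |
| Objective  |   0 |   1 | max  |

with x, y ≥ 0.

Unbounded (objective can increase without bound)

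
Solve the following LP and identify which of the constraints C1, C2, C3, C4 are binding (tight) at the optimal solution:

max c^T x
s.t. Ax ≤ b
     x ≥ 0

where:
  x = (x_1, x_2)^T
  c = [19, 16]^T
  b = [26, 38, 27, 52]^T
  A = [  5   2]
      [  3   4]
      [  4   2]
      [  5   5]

At x_1 = 2, x_2 = 8, compute slack b - a·x for each constraint:
  C1: 26 − 26 = 0  (binding)
  C2: 38 − 38 = 0  (binding)
  C3: 27 − 24 = 3  (slack)
  C4: 52 − 50 = 2  (slack)

Optimal: x_1 = 2, x_2 = 8
Binding: C1, C2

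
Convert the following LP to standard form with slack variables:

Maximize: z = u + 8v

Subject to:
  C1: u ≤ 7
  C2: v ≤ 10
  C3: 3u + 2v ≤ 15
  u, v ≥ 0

max z = u + 8v

s.t.
  u + s1 = 7
  v + s2 = 10
  3u + 2v + s3 = 15
  u, v, s1, s2, s3 ≥ 0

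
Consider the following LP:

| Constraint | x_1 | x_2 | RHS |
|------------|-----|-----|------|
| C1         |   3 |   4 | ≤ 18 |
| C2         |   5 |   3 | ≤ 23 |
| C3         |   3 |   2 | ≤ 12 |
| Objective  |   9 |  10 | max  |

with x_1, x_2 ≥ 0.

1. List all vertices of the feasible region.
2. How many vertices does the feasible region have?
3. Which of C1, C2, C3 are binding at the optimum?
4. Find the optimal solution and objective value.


1. (0, 0), (4, 0), (2, 3), (0, 4.5)
2. 4
3. C1, C3
4. x_1 = 2, x_2 = 3, z = 48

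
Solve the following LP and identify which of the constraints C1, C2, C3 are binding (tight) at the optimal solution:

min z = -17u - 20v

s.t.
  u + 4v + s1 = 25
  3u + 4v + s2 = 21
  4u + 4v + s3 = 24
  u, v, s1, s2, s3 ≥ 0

At u = 3, v = 3, compute slack b - a·x for each constraint:
  C1: 25 − 15 = 10  (slack)
  C2: 21 − 21 = 0  (binding)
  C3: 24 − 24 = 0  (binding)

Optimal: u = 3, v = 3
Binding: C2, C3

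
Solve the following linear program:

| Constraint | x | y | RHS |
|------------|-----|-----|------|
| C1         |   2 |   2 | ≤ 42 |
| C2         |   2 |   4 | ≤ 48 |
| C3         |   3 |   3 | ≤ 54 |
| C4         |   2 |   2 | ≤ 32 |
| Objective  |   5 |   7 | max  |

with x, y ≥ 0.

Evaluate the objective at each vertex of the feasible region:
  z(0, 0) = 0
  z(16, 0) = 80
  z(8, 8) = 96  ←
  z(0, 12) = 84
The maximum is at x = 8, y = 8.

x = 8, y = 8, z = 96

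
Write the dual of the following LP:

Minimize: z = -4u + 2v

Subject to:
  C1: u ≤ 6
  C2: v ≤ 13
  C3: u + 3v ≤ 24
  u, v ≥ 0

Primal min cᵀx s.t. Ax ≤ b, x ≥ 0  →  Dual max −bᵀy s.t. Aᵀy ≥ −c, y ≥ 0.

Maximize: z = -6y1 - 13y2 - 24y3

Subject to:
  y1 + y3 ≥ 4
  y2 + 3y3 ≥ -2
  y1, y2, y3 ≥ 0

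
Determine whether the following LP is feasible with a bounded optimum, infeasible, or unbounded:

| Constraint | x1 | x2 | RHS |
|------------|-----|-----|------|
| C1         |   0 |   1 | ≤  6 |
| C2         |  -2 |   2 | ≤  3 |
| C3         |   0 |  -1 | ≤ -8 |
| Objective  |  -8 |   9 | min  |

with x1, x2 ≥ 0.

Infeasible (no feasible solution exists)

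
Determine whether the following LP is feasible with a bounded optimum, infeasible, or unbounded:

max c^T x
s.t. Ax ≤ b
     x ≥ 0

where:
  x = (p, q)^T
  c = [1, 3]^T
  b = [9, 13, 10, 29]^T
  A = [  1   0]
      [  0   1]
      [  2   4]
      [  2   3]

Feasible with a bounded optimal solution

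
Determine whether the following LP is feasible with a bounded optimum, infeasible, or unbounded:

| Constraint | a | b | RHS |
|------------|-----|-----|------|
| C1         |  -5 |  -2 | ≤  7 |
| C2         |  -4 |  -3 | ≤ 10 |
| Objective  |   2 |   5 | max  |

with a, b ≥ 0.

Unbounded (objective can increase without bound)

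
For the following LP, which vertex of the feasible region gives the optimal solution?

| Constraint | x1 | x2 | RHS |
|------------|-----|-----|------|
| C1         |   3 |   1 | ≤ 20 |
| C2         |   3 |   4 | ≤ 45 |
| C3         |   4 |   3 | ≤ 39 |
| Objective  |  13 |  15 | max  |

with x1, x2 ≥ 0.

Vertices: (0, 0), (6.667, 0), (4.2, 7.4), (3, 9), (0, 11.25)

Evaluate the objective at each vertex of the feasible region:
  z(0, 0) = 0
  z(6.667, 0) = 86.67
  z(4.2, 7.4) = 165.6
  z(3, 9) = 174  ←
  z(0, 11.25) = 168.8
The maximum is at x1 = 3, x2 = 9.

(3, 9)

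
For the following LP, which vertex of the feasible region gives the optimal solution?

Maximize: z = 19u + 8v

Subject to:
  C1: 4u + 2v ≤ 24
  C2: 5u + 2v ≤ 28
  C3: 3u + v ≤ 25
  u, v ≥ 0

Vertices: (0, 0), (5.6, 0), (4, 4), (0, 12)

Evaluate the objective at each vertex of the feasible region:
  z(0, 0) = 0
  z(5.6, 0) = 106.4
  z(4, 4) = 108  ←
  z(0, 12) = 96
The maximum is at u = 4, v = 4.

(4, 4)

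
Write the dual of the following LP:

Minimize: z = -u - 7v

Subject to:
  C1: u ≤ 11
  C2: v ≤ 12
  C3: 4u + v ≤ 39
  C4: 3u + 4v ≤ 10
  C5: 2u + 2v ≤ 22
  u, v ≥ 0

Primal min cᵀx s.t. Ax ≤ b, x ≥ 0  →  Dual max −bᵀy s.t. Aᵀy ≥ −c, y ≥ 0.

Maximize: z = -11y1 - 12y2 - 39y3 - 10y4 - 22y5

Subject to:
  y1 + 4y3 + 3y4 + 2y5 ≥ 1
  y2 + y3 + 4y4 + 2y5 ≥ 7
  y1, y2, y3, y4, y5 ≥ 0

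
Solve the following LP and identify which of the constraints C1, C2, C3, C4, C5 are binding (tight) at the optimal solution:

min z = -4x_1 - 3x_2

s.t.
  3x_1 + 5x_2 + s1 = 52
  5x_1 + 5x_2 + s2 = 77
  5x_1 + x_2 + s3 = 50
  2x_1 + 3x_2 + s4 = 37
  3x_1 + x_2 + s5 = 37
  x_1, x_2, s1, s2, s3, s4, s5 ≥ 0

At x_1 = 9, x_2 = 5, compute slack b - a·x for each constraint:
  C1: 52 − 52 = 0  (binding)
  C2: 77 − 70 = 7  (slack)
  C3: 50 − 50 = 0  (binding)
  C4: 37 − 33 = 4  (slack)
  C5: 37 − 32 = 5  (slack)

Optimal: x_1 = 9, x_2 = 5
Binding: C1, C3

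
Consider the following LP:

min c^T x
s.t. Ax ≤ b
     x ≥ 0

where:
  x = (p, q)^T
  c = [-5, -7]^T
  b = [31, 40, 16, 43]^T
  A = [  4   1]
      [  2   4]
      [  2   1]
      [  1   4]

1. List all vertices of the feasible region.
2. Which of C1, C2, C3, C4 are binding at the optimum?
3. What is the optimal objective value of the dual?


1. (0, 0), (7.75, 0), (7.5, 1), (4, 8), (0, 10)
2. C2, C3
3. -76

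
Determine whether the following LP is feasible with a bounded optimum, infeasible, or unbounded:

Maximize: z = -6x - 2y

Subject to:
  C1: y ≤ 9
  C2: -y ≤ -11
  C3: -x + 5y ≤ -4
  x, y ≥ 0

Infeasible (no feasible solution exists)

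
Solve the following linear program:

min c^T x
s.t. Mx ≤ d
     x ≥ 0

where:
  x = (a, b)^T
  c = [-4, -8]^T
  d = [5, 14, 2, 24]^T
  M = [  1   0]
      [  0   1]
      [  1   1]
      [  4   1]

Evaluate the objective at each vertex of the feasible region:
  z(0, 0) = 0
  z(2, 0) = -8
  z(0, 2) = -16  ←
The minimum is at a = 0, b = 2.

a = 0, b = 2, z = -16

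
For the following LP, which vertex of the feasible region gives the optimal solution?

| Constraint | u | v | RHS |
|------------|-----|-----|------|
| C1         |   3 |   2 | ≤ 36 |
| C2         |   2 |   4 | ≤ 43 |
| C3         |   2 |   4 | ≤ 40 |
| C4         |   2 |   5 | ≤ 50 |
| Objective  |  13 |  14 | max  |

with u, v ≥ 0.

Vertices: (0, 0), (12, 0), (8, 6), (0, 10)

Evaluate the objective at each vertex of the feasible region:
  z(0, 0) = 0
  z(12, 0) = 156
  z(8, 6) = 188  ←
  z(0, 10) = 140
The maximum is at u = 8, v = 6.

(8, 6)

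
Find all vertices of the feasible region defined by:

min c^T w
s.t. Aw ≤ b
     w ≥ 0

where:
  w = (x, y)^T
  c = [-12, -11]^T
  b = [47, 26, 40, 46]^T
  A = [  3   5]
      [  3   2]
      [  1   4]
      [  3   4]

(0, 0), (8.667, 0), (4, 7), (0, 9.4)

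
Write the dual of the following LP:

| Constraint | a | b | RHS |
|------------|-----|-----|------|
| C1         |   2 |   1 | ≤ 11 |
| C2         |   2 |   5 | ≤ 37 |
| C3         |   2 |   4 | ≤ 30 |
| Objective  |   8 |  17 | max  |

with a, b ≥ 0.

Primal max cᵀx s.t. Ax ≤ b, x ≥ 0  →  Dual min bᵀy s.t. Aᵀy ≥ c, y ≥ 0.

Minimize: z = 11y1 + 37y2 + 30y3

Subject to:
  2y1 + 2y2 + 2y3 ≥ 8
  y1 + 5y2 + 4y3 ≥ 17
  y1, y2, y3 ≥ 0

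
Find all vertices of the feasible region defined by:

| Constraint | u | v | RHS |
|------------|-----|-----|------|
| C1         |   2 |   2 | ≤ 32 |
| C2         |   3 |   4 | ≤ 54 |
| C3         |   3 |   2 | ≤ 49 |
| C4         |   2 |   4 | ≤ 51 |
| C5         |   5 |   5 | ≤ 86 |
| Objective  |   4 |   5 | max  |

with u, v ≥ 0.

(0, 0), (16, 0), (10, 6), (3, 11.25), (0, 12.75)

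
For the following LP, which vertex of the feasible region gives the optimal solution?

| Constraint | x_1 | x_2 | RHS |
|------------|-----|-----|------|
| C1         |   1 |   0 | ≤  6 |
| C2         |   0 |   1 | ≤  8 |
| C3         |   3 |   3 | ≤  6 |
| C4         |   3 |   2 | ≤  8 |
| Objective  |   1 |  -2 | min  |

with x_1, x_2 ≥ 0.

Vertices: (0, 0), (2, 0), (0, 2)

Evaluate the objective at each vertex of the feasible region:
  z(0, 0) = 0
  z(2, 0) = 2
  z(0, 2) = -4  ←
The minimum is at x_1 = 0, x_2 = 2.

(0, 2)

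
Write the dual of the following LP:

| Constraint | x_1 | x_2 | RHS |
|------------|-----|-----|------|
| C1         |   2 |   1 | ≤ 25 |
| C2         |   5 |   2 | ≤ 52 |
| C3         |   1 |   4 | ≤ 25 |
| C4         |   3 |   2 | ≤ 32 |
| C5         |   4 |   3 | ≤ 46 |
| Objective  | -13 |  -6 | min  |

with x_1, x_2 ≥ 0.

Primal min cᵀx s.t. Ax ≤ b, x ≥ 0  →  Dual max −bᵀy s.t. Aᵀy ≥ −c, y ≥ 0.

Maximize: z = -25y1 - 52y2 - 25y3 - 32y4 - 46y5

Subject to:
  2y1 + 5y2 + y3 + 3y4 + 4y5 ≥ 13
  y1 + 2y2 + 4y3 + 2y4 + 3y5 ≥ 6
  y1, y2, y3, y4, y5 ≥ 0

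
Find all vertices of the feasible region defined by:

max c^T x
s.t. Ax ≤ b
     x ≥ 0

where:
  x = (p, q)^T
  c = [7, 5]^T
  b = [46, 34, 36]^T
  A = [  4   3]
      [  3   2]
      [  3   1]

(0, 0), (11.33, 0), (10, 2), (0, 15.33)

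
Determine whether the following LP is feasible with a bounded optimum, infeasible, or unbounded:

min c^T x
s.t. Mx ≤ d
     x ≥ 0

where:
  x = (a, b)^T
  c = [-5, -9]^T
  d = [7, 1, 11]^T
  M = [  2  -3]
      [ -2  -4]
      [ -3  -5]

Unbounded (objective can decrease without bound)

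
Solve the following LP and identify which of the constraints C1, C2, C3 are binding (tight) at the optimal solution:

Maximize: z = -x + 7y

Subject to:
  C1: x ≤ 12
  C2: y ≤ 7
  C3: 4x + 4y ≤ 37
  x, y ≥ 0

At x = 0, y = 7, compute slack b - a·x for each constraint:
  C1: 12 − 0 = 12  (slack)
  C2: 7 − 7 = 0  (binding)
  C3: 37 − 28 = 9  (slack)

Optimal: x = 0, y = 7
Binding: C2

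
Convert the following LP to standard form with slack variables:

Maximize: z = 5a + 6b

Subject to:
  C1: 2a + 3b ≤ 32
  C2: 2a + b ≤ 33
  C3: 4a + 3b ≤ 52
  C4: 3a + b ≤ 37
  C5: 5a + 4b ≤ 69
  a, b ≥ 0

max z = 5a + 6b

s.t.
  2a + 3b + s1 = 32
  2a + b + s2 = 33
  4a + 3b + s3 = 52
  3a + b + s4 = 37
  5a + 4b + s5 = 69
  a, b, s1, s2, s3, s4, s5 ≥ 0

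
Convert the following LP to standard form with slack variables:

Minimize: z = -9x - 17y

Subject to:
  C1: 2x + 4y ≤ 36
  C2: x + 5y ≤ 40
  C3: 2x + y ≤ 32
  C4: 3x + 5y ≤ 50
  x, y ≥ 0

min z = -9x - 17y

s.t.
  2x + 4y + s1 = 36
  x + 5y + s2 = 40
  2x + y + s3 = 32
  3x + 5y + s4 = 50
  x, y, s1, s2, s3, s4 ≥ 0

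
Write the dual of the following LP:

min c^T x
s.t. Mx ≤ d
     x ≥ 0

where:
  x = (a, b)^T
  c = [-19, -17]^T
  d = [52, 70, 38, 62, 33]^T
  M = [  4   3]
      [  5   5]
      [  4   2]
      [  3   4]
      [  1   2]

Primal min cᵀx s.t. Ax ≤ b, x ≥ 0  →  Dual max −bᵀy s.t. Aᵀy ≥ −c, y ≥ 0.

Maximize: z = -52y1 - 70y2 - 38y3 - 62y4 - 33y5

Subject to:
  4y1 + 5y2 + 4y3 + 3y4 + y5 ≥ 19
  3y1 + 5y2 + 2y3 + 4y4 + 2y5 ≥ 17
  y1, y2, y3, y4, y5 ≥ 0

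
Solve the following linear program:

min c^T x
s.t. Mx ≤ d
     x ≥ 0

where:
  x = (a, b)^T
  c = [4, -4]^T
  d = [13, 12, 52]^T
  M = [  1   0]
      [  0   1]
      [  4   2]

Evaluate the objective at each vertex of the feasible region:
  z(0, 0) = 0
  z(13, 0) = 52
  z(7, 12) = -20
  z(0, 12) = -48  ←
The minimum is at a = 0, b = 12.

a = 0, b = 12, z = -48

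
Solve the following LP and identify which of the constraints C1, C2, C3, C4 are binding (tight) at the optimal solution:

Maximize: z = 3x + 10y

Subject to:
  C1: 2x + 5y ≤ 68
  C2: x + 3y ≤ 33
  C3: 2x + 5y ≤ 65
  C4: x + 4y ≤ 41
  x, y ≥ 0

At x = 9, y = 8, compute slack b - a·x for each constraint:
  C1: 68 − 58 = 10  (slack)
  C2: 33 − 33 = 0  (binding)
  C3: 65 − 58 = 7  (slack)
  C4: 41 − 41 = 0  (binding)

Optimal: x = 9, y = 8
Binding: C2, C4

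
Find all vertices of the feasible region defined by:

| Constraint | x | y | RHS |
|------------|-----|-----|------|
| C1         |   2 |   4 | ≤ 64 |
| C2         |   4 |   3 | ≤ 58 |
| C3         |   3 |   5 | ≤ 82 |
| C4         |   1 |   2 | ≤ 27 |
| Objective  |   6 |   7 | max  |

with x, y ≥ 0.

(0, 0), (14.5, 0), (7, 10), (0, 13.5)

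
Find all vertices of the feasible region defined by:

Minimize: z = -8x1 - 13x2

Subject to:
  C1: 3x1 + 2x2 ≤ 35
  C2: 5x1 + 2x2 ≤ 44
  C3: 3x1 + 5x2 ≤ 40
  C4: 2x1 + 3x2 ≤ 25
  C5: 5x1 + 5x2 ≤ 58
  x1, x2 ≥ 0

(0, 0), (8.8, 0), (7.455, 3.364), (5, 5), (0, 8)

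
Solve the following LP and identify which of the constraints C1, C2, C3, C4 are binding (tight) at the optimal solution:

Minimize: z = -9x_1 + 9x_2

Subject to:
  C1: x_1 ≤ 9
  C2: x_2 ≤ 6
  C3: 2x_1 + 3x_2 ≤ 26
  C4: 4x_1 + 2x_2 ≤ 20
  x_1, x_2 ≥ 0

At x_1 = 5, x_2 = 0, compute slack b - a·x for each constraint:
  C1: 9 − 5 = 4  (slack)
  C2: 6 − 0 = 6  (slack)
  C3: 26 − 10 = 16  (slack)
  C4: 20 − 20 = 0  (binding)

Optimal: x_1 = 5, x_2 = 0
Binding: C4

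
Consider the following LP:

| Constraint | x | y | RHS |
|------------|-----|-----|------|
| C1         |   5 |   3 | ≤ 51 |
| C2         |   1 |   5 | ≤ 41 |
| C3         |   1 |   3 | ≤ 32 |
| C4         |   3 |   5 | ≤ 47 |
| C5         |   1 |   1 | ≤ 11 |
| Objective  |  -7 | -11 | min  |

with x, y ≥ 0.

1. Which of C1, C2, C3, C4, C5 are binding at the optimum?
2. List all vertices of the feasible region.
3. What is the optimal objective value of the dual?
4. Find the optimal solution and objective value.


1. C4, C5
2. (0, 0), (10.2, 0), (9, 2), (4, 7), (3, 7.6), (0, 8.2)
3. -105
4. x = 4, y = 7, z = -105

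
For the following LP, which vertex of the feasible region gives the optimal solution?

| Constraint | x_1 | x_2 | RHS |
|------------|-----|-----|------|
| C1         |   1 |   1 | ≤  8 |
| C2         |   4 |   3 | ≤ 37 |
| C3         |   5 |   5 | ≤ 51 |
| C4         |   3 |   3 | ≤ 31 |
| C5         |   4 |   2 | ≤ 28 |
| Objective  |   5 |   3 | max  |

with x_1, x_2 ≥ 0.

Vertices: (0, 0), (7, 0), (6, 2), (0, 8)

Evaluate the objective at each vertex of the feasible region:
  z(0, 0) = 0
  z(7, 0) = 35
  z(6, 2) = 36  ←
  z(0, 8) = 24
The maximum is at x_1 = 6, x_2 = 2.

(6, 2)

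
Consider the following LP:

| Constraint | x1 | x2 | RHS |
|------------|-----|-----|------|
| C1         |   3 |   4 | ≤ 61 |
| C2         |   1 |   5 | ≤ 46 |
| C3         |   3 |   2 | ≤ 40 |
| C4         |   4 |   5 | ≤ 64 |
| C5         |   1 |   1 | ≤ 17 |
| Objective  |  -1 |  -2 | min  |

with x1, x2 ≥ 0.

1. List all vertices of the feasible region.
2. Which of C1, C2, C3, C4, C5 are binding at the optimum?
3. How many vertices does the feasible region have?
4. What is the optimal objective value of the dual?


1. (0, 0), (13.33, 0), (10.29, 4.571), (6, 8), (0, 9.2)
2. C2, C4
3. 5
4. -22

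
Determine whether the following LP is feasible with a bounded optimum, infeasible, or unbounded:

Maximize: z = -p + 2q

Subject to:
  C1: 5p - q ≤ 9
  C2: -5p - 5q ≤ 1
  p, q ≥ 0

Unbounded (objective can increase without bound)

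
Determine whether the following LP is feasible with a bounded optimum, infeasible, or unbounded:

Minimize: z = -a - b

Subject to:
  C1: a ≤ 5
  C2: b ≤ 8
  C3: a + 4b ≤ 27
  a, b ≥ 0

Feasible with a bounded optimal solution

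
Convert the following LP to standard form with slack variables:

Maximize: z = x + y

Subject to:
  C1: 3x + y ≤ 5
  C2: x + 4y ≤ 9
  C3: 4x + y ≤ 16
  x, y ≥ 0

max z = x + y

s.t.
  3x + y + s1 = 5
  x + 4y + s2 = 9
  4x + y + s3 = 16
  x, y, s1, s2, s3 ≥ 0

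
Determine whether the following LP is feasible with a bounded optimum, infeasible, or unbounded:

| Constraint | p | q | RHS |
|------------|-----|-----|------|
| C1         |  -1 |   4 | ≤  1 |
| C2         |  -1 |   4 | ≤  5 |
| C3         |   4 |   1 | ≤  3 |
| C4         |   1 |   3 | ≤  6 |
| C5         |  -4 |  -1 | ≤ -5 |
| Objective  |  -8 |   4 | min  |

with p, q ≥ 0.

Infeasible (no feasible solution exists)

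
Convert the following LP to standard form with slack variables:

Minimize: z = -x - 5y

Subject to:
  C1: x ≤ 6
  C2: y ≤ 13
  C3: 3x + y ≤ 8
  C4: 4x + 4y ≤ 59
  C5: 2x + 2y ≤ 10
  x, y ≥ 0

min z = -x - 5y

s.t.
  x + s1 = 6
  y + s2 = 13
  3x + y + s3 = 8
  4x + 4y + s4 = 59
  2x + 2y + s5 = 10
  x, y, s1, s2, s3, s4, s5 ≥ 0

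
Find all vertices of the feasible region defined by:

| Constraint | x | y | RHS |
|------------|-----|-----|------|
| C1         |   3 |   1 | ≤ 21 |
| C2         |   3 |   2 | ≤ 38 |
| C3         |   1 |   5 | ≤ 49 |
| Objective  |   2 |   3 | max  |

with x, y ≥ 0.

(0, 0), (7, 0), (4, 9), (0, 9.8)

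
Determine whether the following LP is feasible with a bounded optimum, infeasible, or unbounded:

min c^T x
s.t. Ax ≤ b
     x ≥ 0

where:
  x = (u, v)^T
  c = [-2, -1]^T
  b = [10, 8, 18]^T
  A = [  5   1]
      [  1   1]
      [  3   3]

Feasible with a bounded optimal solution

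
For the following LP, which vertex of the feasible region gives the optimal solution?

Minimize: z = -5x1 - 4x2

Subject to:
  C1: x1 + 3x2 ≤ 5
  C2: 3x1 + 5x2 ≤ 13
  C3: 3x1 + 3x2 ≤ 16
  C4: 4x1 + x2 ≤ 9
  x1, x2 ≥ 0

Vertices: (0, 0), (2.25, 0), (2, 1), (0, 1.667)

Evaluate the objective at each vertex of the feasible region:
  z(0, 0) = 0
  z(2.25, 0) = -11.25
  z(2, 1) = -14  ←
  z(0, 1.667) = -6.667
The minimum is at x1 = 2, x2 = 1.

(2, 1)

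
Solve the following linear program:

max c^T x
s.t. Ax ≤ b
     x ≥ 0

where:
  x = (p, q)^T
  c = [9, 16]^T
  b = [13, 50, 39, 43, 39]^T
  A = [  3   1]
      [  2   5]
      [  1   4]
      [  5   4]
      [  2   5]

Evaluate the objective at each vertex of the feasible region:
  z(0, 0) = 0
  z(4.333, 0) = 39
  z(2, 7) = 130  ←
  z(0, 7.8) = 124.8
The maximum is at p = 2, q = 7.

p = 2, q = 7, z = 130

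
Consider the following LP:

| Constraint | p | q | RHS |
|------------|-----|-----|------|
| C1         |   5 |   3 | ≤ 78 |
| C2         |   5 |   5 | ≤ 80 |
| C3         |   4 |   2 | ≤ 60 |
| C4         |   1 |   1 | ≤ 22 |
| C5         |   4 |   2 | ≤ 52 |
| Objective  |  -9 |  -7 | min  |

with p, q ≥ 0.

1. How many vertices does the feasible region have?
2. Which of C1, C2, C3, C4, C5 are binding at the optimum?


1. 4
2. C2, C5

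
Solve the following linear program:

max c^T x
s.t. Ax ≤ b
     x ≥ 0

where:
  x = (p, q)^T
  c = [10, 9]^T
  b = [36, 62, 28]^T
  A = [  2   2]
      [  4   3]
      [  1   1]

Evaluate the objective at each vertex of the feasible region:
  z(0, 0) = 0
  z(15.5, 0) = 155
  z(8, 10) = 170  ←
  z(0, 18) = 162
The maximum is at p = 8, q = 10.

p = 8, q = 10, z = 170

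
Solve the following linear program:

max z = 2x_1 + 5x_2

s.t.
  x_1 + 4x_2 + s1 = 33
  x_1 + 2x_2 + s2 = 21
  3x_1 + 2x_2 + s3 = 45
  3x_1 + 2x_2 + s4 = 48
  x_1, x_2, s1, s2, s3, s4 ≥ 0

Evaluate the objective at each vertex of the feasible region:
  z(0, 0) = 0
  z(15, 0) = 30
  z(12, 4.5) = 46.5
  z(9, 6) = 48  ←
  z(0, 8.25) = 41.25
The maximum is at x_1 = 9, x_2 = 6.

x_1 = 9, x_2 = 6, z = 48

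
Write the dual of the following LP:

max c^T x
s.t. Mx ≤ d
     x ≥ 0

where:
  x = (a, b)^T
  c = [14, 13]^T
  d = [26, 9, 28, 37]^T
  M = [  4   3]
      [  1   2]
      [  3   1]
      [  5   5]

Primal max cᵀx s.t. Ax ≤ b, x ≥ 0  →  Dual min bᵀy s.t. Aᵀy ≥ c, y ≥ 0.

Minimize: z = 26y1 + 9y2 + 28y3 + 37y4

Subject to:
  4y1 + y2 + 3y3 + 5y4 ≥ 14
  3y1 + 2y2 + y3 + 5y4 ≥ 13
  y1, y2, y3, y4 ≥ 0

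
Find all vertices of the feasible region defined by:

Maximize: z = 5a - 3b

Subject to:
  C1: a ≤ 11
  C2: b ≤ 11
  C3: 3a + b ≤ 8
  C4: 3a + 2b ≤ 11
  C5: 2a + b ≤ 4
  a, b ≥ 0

(0, 0), (2, 0), (0, 4)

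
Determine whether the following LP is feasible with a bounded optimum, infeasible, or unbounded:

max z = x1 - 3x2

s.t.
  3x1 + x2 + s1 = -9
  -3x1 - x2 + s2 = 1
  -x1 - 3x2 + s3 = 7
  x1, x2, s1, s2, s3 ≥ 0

Infeasible (no feasible solution exists)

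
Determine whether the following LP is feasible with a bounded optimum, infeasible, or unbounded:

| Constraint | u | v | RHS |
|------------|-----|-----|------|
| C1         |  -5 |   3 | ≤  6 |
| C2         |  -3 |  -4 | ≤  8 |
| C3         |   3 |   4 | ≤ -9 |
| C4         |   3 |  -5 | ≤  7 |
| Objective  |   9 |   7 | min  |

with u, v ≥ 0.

Infeasible (no feasible solution exists)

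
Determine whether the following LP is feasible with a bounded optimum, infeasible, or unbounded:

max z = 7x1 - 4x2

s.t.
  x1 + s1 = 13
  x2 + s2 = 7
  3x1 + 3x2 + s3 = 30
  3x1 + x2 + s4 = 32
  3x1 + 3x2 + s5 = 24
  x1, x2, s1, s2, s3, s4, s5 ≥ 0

Feasible with a bounded optimal solution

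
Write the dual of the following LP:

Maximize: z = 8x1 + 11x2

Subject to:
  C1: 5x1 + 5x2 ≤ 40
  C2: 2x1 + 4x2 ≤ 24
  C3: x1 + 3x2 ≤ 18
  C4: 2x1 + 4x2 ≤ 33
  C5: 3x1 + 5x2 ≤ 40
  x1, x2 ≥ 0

Primal max cᵀx s.t. Ax ≤ b, x ≥ 0  →  Dual min bᵀy s.t. Aᵀy ≥ c, y ≥ 0.

Minimize: z = 40y1 + 24y2 + 18y3 + 33y4 + 40y5

Subject to:
  5y1 + 2y2 + y3 + 2y4 + 3y5 ≥ 8
  5y1 + 4y2 + 3y3 + 4y4 + 5y5 ≥ 11
  y1, y2, y3, y4, y5 ≥ 0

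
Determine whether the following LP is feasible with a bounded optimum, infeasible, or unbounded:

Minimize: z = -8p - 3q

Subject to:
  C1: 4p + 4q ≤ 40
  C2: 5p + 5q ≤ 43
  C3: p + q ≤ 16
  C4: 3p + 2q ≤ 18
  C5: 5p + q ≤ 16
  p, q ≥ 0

Feasible with a bounded optimal solution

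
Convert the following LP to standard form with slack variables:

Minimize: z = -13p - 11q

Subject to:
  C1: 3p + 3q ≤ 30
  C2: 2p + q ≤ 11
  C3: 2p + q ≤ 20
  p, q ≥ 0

min z = -13p - 11q

s.t.
  3p + 3q + s1 = 30
  2p + q + s2 = 11
  2p + q + s3 = 20
  p, q, s1, s2, s3 ≥ 0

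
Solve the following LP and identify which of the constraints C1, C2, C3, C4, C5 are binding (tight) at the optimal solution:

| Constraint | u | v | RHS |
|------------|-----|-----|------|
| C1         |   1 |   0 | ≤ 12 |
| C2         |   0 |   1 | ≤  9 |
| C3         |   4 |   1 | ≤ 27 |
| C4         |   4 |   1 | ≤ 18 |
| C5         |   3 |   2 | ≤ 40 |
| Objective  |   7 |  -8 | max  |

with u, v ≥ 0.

At u = 4.5, v = 0, compute slack b - a·x for each constraint:
  C1: 12 − 4.5 = 7.5  (slack)
  C2: 9 − 0 = 9  (slack)
  C3: 27 − 18 = 9  (slack)
  C4: 18 − 18 = 0  (binding)
  C5: 40 − 13.5 = 26.5  (slack)

Optimal: u = 4.5, v = 0
Binding: C4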